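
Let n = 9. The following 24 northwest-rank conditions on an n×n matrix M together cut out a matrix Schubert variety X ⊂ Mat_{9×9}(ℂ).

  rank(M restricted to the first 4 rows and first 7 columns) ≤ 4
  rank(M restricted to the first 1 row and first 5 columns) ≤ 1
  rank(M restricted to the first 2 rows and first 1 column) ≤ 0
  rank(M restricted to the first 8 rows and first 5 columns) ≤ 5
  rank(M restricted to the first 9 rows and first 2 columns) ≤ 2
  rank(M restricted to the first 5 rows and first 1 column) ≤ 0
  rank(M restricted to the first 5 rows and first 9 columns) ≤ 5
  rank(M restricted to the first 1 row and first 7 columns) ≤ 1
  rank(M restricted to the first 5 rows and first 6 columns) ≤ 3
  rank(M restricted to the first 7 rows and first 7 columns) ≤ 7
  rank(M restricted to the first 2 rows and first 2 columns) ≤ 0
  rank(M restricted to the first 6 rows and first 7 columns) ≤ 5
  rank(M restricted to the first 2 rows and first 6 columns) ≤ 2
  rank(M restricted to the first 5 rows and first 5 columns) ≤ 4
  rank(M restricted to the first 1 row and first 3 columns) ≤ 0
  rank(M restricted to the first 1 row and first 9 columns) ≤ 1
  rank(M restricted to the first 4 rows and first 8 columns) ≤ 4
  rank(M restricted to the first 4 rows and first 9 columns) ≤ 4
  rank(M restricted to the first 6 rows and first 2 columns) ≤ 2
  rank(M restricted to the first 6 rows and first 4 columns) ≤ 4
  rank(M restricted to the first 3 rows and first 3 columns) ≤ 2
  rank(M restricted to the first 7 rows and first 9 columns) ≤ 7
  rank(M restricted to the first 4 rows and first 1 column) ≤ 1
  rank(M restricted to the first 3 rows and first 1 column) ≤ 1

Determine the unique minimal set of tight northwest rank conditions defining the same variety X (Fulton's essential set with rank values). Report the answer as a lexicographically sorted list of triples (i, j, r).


Reconstructing r_w from the 24 given conditions:

  i=1: 0  0  0  1  1  1  1  1  1
  i=2: 0  0  1  2  2  2  2  2  2
  i=3: 0  1  2  3  3  3  3  3  3
  i=4: 0  1  2  3  3  3  4  4  4
  i=5: 0  1  2  3  3  3  4  5  5
  i=6: 1  2  3  4  4  4  5  6  6
  i=7: 1  2  3  4  5  5  6  7  7
  i=8: 1  2  3  4  5  6  7  8  8
  i=9: 1  2  3  4  5  6  7  8  9

so w = (4, 3, 2, 7, 8, 1, 5, 6, 9).

Fulton essential set (4 of the 12 Rothe cells):

[(1, 3, 0), (2, 2, 0), (5, 1, 0), (5, 6, 3)]


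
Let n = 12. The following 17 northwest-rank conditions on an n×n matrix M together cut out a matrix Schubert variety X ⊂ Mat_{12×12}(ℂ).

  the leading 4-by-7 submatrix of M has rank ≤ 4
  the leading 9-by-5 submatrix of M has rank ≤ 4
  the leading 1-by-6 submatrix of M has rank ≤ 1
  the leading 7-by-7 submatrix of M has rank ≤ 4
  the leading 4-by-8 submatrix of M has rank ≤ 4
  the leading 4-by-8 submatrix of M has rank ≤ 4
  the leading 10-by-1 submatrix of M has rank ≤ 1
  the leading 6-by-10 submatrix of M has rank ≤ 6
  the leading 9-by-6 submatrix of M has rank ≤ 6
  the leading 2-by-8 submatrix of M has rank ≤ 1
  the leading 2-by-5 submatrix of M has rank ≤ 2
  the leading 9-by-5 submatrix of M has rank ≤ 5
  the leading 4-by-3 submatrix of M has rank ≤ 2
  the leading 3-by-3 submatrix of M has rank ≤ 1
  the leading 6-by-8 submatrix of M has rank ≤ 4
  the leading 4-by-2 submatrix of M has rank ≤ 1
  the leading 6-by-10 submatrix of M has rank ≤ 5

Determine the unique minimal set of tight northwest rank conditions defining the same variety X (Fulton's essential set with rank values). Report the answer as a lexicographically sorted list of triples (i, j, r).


Computing R[i][j] = min implied NW-rank bound (n=12, 17 conditions):

  row 1: 1 | 1 | 1 | 1 | 1 | 1 | 1 | 1 | 1 | 1 | 1 | 1
  row 2: 1 | 1 | 1 | 1 | 1 | 1 | 1 | 1 | 2 | 2 | 2 | 2
  row 3: 1 | 1 | 1 | 2 | 2 | 2 | 2 | 2 | 3 | 3 | 3 | 3
  row 4: 1 | 1 | 2 | 3 | 3 | 3 | 3 | 3 | 4 | 4 | 4 | 4
  row 5: 1 | 2 | 3 | 4 | 4 | 4 | 4 | 4 | 5 | 5 | 5 | 5
  row 6: 1 | 2 | 3 | 4 | 4 | 4 | 4 | 4 | 5 | 5 | 6 | 6
  row 7: 1 | 2 | 3 | 4 | 4 | 4 | 4 | 5 | 6 | 6 | 7 | 7
  row 8: 1 | 2 | 3 | 4 | 4 | 5 | 5 | 6 | 7 | 7 | 8 | 8
  row 9: 1 | 2 | 3 | 4 | 4 | 5 | 6 | 7 | 8 | 8 | 9 | 9
  row 10: 1 | 2 | 3 | 4 | 5 | 6 | 7 | 8 | 9 | 9 | 10 | 10
  row 11: 1 | 2 | 3 | 4 | 5 | 6 | 7 | 8 | 9 | 10 | 11 | 11
  row 12: 1 | 2 | 3 | 4 | 5 | 6 | 7 | 8 | 9 | 10 | 11 | 12

so w = (1, 9, 4, 3, 2, 11, 8, 6, 7, 5, 10, 12).

D(w) has 20 cells with 7 SE-corners; essential set:

[(2, 8, 1), (3, 3, 1), (4, 2, 1), (6, 8, 4), (6, 10, 5), (7, 7, 4), (9, 5, 4)]


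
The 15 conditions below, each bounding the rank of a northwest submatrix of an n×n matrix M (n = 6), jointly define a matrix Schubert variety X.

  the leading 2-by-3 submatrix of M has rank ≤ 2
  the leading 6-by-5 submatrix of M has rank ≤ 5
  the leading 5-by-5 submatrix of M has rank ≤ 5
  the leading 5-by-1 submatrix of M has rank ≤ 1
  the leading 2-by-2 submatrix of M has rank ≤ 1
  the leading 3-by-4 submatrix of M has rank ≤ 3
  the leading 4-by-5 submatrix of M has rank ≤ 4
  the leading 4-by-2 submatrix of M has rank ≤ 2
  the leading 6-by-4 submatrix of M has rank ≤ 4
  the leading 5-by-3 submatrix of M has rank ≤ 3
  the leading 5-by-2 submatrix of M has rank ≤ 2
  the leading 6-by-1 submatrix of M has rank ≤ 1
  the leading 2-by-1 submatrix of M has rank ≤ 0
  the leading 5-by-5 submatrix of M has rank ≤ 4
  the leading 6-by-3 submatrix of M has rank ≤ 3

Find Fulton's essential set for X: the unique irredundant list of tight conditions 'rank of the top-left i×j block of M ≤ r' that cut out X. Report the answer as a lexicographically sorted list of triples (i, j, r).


Propagating the 15 rank bounds to every northwest block:

  0, 1, 1, 1, 1, 1
  0, 1, 2, 2, 2, 2
  1, 2, 3, 3, 3, 3
  1, 2, 3, 4, 4, 4
  1, 2, 3, 4, 4, 5
  1, 2, 3, 4, 5, 6

hence w(1..6) = (2, 3, 1, 4, 6, 5).

2 SE-corners of the 3-cell Rothe diagram give Ess(w):

[(2, 1, 0), (5, 5, 4)]


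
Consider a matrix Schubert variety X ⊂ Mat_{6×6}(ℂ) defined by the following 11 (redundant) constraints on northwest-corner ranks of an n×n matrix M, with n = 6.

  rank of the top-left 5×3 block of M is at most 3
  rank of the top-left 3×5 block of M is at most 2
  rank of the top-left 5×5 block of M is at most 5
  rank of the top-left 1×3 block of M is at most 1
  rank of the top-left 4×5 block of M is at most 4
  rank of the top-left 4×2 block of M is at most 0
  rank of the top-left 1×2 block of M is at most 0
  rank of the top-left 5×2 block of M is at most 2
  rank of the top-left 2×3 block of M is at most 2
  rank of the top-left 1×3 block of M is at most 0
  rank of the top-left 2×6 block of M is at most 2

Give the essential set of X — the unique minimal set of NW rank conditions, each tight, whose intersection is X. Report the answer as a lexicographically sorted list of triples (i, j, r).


Recovering R(i,j) via the rank-extension bound from the 11 conditions:

  i=1: 0 0 0 1 1 1
  i=2: 0 0 1 2 2 2
  i=3: 0 0 1 2 2 3
  i=4: 0 0 1 2 3 4
  i=5: 1 1 2 3 4 5
  i=6: 1 2 3 4 5 6

reading off 1-entries of Δ²R: w = (4, 3, 6, 5, 1, 2).

3 SE-corners of the 10-cell Rothe diagram give Ess(w):

[(1, 3, 0), (3, 5, 2), (4, 2, 0)]


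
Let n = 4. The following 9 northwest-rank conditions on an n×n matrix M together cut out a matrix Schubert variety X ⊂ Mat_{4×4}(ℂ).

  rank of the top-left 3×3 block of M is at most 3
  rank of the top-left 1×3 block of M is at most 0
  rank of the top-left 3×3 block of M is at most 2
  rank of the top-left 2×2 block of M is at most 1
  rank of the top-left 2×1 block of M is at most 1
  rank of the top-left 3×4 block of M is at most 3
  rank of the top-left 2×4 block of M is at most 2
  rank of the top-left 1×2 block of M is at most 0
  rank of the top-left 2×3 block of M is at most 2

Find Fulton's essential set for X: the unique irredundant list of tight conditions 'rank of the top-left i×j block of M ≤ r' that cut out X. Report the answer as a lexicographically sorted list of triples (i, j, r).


Propagating the 9 rank bounds to every northwest block:

  0, 0, 0, 1
  1, 1, 1, 2
  1, 2, 2, 3
  1, 2, 3, 4

so w = (4, 1, 2, 3).

1 SE-corner of the 3-cell Rothe diagram gives Ess(w):

[(1, 3, 0)]


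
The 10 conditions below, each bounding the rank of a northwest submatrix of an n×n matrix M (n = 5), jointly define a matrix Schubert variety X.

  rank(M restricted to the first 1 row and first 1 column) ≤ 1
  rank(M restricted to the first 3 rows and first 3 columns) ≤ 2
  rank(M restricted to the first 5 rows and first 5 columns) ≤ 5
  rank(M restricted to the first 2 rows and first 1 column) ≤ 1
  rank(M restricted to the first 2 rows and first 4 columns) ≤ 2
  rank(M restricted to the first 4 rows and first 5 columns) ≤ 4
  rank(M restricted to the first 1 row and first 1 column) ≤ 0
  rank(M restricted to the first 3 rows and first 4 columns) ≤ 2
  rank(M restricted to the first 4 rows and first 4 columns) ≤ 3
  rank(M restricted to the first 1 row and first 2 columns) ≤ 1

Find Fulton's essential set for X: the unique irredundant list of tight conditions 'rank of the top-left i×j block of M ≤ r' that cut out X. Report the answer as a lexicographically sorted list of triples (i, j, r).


Recovering R(i,j) via the rank-extension bound from the 10 conditions:

  i=1: 0, 1, 1, 1, 1
  i=2: 1, 2, 2, 2, 2
  i=3: 1, 2, 2, 2, 3
  i=4: 1, 2, 3, 3, 4
  i=5: 1, 2, 3, 4, 5

so w = (2, 1, 5, 3, 4).

D(w) has 3 cells with 2 SE-corners; essential set:

[(1, 1, 0), (3, 4, 2)]


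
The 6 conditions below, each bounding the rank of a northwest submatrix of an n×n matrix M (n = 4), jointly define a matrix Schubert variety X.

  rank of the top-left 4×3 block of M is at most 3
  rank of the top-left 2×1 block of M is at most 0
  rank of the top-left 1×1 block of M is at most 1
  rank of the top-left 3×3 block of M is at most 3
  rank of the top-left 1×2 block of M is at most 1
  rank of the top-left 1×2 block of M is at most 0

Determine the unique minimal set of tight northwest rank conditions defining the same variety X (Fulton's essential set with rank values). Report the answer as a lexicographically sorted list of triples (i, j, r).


Propagating the 6 rank bounds to every northwest block:

  i=1: 0 0 1 1
  i=2: 0 1 2 2
  i=3: 1 2 3 3
  i=4: 1 2 3 4

giving w = (3, 2, 1, 4) via Δ²R.

|D(w)|=3, |Ess(w)|=2:

[(1, 2, 0), (2, 1, 0)]


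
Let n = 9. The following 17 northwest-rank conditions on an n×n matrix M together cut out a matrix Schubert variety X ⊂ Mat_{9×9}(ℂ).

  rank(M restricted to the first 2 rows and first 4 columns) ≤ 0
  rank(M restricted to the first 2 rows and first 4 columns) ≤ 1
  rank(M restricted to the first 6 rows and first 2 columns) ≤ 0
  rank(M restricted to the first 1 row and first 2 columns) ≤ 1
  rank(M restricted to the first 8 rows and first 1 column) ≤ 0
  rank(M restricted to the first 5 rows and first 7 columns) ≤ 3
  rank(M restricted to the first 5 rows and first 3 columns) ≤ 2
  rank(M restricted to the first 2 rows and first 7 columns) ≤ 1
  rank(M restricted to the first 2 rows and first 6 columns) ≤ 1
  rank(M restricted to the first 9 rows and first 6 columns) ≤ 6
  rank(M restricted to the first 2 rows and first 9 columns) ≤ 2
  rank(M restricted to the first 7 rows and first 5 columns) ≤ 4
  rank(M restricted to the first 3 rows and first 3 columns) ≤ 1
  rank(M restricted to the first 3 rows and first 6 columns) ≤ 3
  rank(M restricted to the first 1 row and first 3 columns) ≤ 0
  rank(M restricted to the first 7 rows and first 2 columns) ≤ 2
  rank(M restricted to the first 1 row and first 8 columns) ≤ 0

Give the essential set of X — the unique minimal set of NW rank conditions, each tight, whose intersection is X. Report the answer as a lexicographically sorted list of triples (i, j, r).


Reconstructing r_w from the 17 given conditions:

  R[1]: 0 0 0 0 0 0 0 0 1
  R[2]: 0 0 0 0 1 1 1 1 2
  R[3]: 0 0 1 1 2 2 2 2 3
  R[4]: 0 0 1 2 3 3 3 3 4
  R[5]: 0 0 1 2 3 3 3 4 5
  R[6]: 0 0 1 2 3 4 4 5 6
  R[7]: 0 1 2 3 4 5 5 6 7
  R[8]: 0 1 2 3 4 5 6 7 8
  R[9]: 1 2 3 4 5 6 7 8 9

the unique w with this rank table is (9, 5, 3, 4, 8, 6, 2, 7, 1).

5 SE-corners of the 24-cell Rothe diagram give Ess(w):

[(1, 8, 0), (2, 4, 0), (5, 7, 3), (6, 2, 0), (8, 1, 0)]


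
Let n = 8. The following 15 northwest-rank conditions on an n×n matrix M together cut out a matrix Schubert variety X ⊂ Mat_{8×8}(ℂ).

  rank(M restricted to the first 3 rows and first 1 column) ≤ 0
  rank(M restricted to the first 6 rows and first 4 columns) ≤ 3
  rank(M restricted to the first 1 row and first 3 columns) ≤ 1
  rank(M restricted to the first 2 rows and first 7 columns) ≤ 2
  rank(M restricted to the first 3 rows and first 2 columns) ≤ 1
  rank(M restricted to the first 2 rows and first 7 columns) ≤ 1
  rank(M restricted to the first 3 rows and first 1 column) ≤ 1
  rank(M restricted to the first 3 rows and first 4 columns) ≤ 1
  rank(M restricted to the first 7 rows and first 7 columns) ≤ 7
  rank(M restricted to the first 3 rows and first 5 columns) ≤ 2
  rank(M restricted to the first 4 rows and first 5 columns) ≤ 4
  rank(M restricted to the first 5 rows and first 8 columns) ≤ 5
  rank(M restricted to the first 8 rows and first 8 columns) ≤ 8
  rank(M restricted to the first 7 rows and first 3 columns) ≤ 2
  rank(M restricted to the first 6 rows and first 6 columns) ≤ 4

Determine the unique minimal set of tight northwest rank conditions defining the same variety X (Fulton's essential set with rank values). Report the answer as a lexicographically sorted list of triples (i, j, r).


The tightest implied rank at each (i,j), from the 15 conditions:

  R[1]: 0, 1, 1, 1, 1, 1, 1, 1
  R[2]: 0, 1, 1, 1, 1, 1, 1, 2
  R[3]: 0, 1, 1, 1, 2, 2, 2, 3
  R[4]: 1, 2, 2, 2, 3, 3, 3, 4
  R[5]: 1, 2, 2, 3, 4, 4, 4, 5
  R[6]: 1, 2, 2, 3, 4, 4, 5, 6
  R[7]: 1, 2, 2, 3, 4, 5, 6, 7
  R[8]: 1, 2, 3, 4, 5, 6, 7, 8

the unique w with this rank table is (2, 8, 5, 1, 4, 7, 6, 3).

Fulton essential set (5 of the 14 Rothe cells):

[(2, 7, 1), (3, 1, 0), (3, 4, 1), (6, 6, 4), (7, 3, 2)]


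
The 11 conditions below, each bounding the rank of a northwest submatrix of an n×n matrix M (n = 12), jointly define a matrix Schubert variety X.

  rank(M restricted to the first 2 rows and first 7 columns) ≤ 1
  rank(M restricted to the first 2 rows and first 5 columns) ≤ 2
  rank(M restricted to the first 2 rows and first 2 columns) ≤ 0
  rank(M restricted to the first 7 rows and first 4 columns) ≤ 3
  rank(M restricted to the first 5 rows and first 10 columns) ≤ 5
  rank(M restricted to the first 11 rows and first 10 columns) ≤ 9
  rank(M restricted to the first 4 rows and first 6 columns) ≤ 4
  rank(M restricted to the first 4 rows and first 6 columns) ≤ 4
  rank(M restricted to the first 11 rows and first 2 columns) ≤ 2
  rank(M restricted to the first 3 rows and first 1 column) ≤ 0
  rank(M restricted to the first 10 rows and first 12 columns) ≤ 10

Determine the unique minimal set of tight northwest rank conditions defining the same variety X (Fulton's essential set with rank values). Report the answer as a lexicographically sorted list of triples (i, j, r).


The tightest implied rank at each (i,j), from the 11 conditions:

  R[1]: 0 0 1 1 1 1 1 1 1 1 1 1
  R[2]: 0 0 1 1 1 1 1 2 2 2 2 2
  R[3]: 0 1 2 2 2 2 2 3 3 3 3 3
  R[4]: 1 2 3 3 3 3 3 4 4 4 4 4
  R[5]: 1 2 3 3 4 4 4 5 5 5 5 5
  R[6]: 1 2 3 3 4 5 5 6 6 6 6 6
  R[7]: 1 2 3 3 4 5 6 7 7 7 7 7
  R[8]: 1 2 3 4 5 6 7 8 8 8 8 8
  R[9]: 1 2 3 4 5 6 7 8 9 9 9 9
  R[10]: 1 2 3 4 5 6 7 8 9 9 10 10
  R[11]: 1 2 3 4 5 6 7 8 9 9 10 11
  R[12]: 1 2 3 4 5 6 7 8 9 10 11 12

the unique w with this rank table is (3, 8, 2, 1, 5, 6, 7, 4, 9, 11, 12, 10).

Rothe diagram D(w) (14 cells), 5 SE-corners (essential conditions):

[(2, 2, 0), (2, 7, 1), (3, 1, 0), (7, 4, 3), (11, 10, 9)]


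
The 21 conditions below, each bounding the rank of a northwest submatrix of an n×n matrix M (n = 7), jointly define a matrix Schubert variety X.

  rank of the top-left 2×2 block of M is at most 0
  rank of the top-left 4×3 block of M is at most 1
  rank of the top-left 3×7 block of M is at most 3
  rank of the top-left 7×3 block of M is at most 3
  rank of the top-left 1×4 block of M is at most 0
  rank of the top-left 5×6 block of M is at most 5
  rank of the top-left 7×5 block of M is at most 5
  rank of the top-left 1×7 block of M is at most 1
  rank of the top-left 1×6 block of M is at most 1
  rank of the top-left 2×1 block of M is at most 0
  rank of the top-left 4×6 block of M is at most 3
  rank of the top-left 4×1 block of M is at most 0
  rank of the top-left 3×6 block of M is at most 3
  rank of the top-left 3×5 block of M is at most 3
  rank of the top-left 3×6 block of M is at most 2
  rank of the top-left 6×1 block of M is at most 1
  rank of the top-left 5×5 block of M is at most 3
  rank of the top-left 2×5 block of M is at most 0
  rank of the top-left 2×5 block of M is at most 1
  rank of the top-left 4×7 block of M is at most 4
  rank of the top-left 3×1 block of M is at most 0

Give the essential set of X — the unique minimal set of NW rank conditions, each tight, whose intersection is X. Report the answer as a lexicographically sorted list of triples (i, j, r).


Recovering R(i,j) via the rank-extension bound from the 21 conditions:

  i=1: 0 0 0 0 0 1 1
  i=2: 0 0 0 0 0 1 2
  i=3: 0 1 1 1 1 2 3
  i=4: 0 1 1 2 2 3 4
  i=5: 1 2 2 3 3 4 5
  i=6: 1 2 3 4 4 5 6
  i=7: 1 2 3 4 5 6 7

reading off 1-entries of Δ²R: w = (6, 7, 2, 4, 1, 3, 5).

|D(w)|=13, |Ess(w)|=3:

[(2, 5, 0), (4, 1, 0), (4, 3, 1)]


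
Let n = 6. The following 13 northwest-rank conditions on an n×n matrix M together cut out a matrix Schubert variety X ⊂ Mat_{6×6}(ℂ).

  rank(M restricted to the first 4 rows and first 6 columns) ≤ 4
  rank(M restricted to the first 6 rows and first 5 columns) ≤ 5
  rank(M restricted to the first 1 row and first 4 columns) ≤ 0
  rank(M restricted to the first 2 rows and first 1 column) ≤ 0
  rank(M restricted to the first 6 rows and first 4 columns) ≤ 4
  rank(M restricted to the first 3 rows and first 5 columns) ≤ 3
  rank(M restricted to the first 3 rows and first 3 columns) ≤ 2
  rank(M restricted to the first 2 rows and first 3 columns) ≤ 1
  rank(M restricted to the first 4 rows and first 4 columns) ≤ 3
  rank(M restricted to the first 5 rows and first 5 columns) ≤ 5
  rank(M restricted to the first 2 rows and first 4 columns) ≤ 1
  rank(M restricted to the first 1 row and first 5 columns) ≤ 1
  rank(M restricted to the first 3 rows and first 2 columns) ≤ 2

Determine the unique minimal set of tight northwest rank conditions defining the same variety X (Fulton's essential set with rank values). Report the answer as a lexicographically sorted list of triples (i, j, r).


The tightest implied rank at each (i,j), from the 13 conditions:

  R[1]: 0, 0, 0, 0, 1, 1
  R[2]: 0, 1, 1, 1, 2, 2
  R[3]: 1, 2, 2, 2, 3, 3
  R[4]: 1, 2, 3, 3, 4, 4
  R[5]: 1, 2, 3, 4, 5, 5
  R[6]: 1, 2, 3, 4, 5, 6

hence w(1..6) = (5, 2, 1, 3, 4, 6).

Rothe diagram D(w) (5 cells), 2 SE-corners (essential conditions):

[(1, 4, 0), (2, 1, 0)]


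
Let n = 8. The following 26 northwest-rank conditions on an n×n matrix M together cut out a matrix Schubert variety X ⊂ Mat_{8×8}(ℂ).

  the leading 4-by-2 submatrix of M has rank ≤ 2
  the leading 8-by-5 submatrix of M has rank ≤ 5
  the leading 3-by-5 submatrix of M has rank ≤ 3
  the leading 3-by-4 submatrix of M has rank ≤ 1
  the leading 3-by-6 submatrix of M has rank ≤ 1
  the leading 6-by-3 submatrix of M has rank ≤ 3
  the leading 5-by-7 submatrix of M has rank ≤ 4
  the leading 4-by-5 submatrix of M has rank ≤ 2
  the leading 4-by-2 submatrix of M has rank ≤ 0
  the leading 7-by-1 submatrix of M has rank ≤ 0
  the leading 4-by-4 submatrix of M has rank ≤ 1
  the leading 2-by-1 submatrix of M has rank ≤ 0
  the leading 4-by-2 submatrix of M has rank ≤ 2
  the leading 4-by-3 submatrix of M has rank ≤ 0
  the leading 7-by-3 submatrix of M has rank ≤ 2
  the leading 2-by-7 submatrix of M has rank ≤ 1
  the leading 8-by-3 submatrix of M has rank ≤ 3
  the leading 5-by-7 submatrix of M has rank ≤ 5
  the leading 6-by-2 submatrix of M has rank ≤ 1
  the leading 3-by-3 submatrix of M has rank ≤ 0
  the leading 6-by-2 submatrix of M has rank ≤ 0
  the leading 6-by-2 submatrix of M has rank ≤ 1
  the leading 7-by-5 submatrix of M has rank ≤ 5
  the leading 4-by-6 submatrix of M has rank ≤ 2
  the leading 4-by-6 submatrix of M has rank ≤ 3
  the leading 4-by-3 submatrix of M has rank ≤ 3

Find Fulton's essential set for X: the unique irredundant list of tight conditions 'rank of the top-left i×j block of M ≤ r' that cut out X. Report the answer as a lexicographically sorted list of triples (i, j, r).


Reconstructing r_w from the 26 given conditions:

  R[1]: 0 0 0 1 1 1 1 1
  R[2]: 0 0 0 1 1 1 1 2
  R[3]: 0 0 0 1 1 1 2 3
  R[4]: 0 0 0 1 2 2 3 4
  R[5]: 0 0 1 2 3 3 4 5
  R[6]: 0 0 1 2 3 4 5 6
  R[7]: 0 1 2 3 4 5 6 7
  R[8]: 1 2 3 4 5 6 7 8

reading off 1-entries of Δ²R: w = (4, 8, 7, 5, 3, 6, 2, 1).

D(w) has 22 cells with 5 SE-corners; essential set:

[(2, 7, 1), (3, 6, 1), (4, 3, 0), (6, 2, 0), (7, 1, 0)]


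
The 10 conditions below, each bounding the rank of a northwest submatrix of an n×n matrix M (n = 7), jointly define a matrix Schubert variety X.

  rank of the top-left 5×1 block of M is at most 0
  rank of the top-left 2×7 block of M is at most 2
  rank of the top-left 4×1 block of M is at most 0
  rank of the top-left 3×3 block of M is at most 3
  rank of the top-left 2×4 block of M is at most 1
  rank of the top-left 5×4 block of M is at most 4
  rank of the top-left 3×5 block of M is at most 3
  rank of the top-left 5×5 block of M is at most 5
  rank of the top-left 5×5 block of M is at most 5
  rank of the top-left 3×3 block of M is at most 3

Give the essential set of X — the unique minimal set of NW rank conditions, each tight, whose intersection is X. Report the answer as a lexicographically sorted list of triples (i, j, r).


The tightest implied rank at each (i,j), from the 10 conditions:

  0, 1, 1, 1, 1, 1, 1
  0, 1, 1, 1, 2, 2, 2
  0, 1, 2, 2, 3, 3, 3
  0, 1, 2, 3, 4, 4, 4
  0, 1, 2, 3, 4, 5, 5
  1, 2, 3, 4, 5, 6, 6
  1, 2, 3, 4, 5, 6, 7

hence w(1..7) = (2, 5, 3, 4, 6, 1, 7).

Fulton essential set (2 of the 7 Rothe cells):

[(2, 4, 1), (5, 1, 0)]


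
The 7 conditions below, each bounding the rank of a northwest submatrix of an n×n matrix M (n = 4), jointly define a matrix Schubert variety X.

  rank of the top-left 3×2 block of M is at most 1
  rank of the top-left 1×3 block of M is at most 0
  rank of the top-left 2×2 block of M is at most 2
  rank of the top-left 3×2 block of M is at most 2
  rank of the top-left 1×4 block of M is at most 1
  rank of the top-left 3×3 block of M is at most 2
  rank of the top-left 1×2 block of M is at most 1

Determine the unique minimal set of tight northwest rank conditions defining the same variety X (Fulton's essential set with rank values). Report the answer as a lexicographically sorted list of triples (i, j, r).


Propagating the 7 rank bounds to every northwest block:

  0, 0, 0, 1
  1, 1, 1, 2
  1, 1, 2, 3
  1, 2, 3, 4

hence w(1..4) = (4, 1, 3, 2).

ℓ(w)=4; the 2 essential cells (i,j,r):

[(1, 3, 0), (3, 2, 1)]


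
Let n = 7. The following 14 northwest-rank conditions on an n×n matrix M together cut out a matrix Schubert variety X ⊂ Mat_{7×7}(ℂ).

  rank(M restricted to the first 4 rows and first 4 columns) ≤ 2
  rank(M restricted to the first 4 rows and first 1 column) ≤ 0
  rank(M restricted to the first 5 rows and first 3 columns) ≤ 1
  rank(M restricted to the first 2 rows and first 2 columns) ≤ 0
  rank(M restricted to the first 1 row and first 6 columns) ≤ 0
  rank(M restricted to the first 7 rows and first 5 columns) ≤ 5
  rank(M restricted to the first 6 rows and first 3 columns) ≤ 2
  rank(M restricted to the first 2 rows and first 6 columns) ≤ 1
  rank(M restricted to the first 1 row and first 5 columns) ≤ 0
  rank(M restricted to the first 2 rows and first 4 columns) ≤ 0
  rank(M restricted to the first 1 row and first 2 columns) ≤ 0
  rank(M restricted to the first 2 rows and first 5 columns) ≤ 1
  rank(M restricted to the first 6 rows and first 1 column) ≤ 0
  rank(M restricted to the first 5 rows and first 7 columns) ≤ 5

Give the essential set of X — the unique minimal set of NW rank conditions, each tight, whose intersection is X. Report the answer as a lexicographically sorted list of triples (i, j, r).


Reconstructing r_w from the 14 given conditions:

  0 0 0 0 0 0 1
  0 0 0 0 1 1 2
  0 1 1 1 2 2 3
  0 1 1 2 3 3 4
  0 1 1 2 3 4 5
  0 1 2 3 4 5 6
  1 2 3 4 5 6 7

so w = (7, 5, 2, 4, 6, 3, 1).

ℓ(w)=16; the 4 essential cells (i,j,r):

[(1, 6, 0), (2, 4, 0), (5, 3, 1), (6, 1, 0)]


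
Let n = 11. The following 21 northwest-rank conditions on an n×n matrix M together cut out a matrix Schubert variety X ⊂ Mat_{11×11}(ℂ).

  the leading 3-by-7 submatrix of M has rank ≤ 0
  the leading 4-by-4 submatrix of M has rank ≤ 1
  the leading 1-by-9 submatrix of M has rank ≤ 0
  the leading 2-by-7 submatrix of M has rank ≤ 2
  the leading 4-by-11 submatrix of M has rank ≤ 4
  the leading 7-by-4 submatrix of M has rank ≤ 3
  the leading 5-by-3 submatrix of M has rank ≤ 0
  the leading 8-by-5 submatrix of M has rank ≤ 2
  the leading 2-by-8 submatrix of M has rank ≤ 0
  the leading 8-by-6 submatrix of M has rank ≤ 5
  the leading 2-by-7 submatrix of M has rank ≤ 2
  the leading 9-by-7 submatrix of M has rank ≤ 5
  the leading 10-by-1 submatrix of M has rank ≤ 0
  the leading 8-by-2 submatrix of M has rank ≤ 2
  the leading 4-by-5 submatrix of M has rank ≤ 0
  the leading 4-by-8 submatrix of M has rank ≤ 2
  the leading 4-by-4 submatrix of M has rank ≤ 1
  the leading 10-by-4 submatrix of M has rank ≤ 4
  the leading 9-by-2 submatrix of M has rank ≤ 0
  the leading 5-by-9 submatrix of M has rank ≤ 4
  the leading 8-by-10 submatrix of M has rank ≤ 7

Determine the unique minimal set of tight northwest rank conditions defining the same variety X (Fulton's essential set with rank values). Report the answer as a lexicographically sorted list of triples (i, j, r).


Reconstructing r_w from the 21 given conditions:

  row 1: 0  0  0  0  0  0  0  0  0  1  1
  row 2: 0  0  0  0  0  0  0  0  1  2  2
  row 3: 0  0  0  0  0  0  0  1  2  3  3
  row 4: 0  0  0  0  0  1  1  2  3  4  4
  row 5: 0  0  0  1  1  2  2  3  4  5  5
  row 6: 0  0  1  2  2  3  3  4  5  6  6
  row 7: 0  0  1  2  2  3  4  5  6  7  7
  row 8: 0  0  1  2  2  3  4  5  6  7  8
  row 9: 0  0  1  2  3  4  5  6  7  8  9
  row 10: 0  1  2  3  4  5  6  7  8  9  10
  row 11: 1  2  3  4  5  6  7  8  9  10  11

so w = (10, 9, 8, 6, 4, 3, 7, 11, 5, 2, 1).

Rothe diagram D(w) (43 cells), 8 SE-corners (essential conditions):

[(1, 9, 0), (2, 8, 0), (3, 7, 0), (4, 5, 0), (5, 3, 0), (8, 5, 2), (9, 2, 0), (10, 1, 0)]


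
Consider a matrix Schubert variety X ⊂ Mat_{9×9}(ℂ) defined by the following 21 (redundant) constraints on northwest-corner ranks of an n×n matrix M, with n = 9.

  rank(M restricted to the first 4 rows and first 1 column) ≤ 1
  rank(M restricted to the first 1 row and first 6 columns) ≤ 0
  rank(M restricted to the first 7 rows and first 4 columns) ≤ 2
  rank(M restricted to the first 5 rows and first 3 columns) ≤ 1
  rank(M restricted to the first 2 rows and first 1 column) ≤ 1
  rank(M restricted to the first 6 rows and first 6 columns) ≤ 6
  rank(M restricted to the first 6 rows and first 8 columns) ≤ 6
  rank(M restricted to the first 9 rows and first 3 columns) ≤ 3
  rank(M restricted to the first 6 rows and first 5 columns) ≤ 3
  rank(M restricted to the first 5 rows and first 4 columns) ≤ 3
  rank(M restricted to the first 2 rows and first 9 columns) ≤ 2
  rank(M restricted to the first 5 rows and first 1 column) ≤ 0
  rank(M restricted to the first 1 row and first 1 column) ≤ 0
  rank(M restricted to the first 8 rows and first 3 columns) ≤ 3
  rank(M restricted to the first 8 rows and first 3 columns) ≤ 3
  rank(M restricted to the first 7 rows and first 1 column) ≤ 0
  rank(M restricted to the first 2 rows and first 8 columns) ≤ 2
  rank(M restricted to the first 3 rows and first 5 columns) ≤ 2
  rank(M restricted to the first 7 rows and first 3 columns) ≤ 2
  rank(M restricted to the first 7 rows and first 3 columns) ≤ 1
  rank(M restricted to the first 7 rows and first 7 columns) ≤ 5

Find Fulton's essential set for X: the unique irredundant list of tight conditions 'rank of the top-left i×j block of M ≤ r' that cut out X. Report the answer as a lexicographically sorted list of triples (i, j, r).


Computing R[i][j] = min implied NW-rank bound (n=9, 21 conditions):

  0, 0, 0, 0, 0, 0, 1, 1, 1
  0, 1, 1, 1, 1, 1, 2, 2, 2
  0, 1, 1, 2, 2, 2, 3, 3, 3
  0, 1, 1, 2, 3, 3, 4, 4, 4
  0, 1, 1, 2, 3, 4, 5, 5, 5
  0, 1, 1, 2, 3, 4, 5, 6, 6
  0, 1, 1, 2, 3, 4, 5, 6, 7
  1, 2, 2, 3, 4, 5, 6, 7, 8
  1, 2, 3, 4, 5, 6, 7, 8, 9

hence w(1..9) = (7, 2, 4, 5, 6, 8, 9, 1, 3).

3 SE-corners of the 17-cell Rothe diagram give Ess(w):

[(1, 6, 0), (7, 1, 0), (7, 3, 1)]


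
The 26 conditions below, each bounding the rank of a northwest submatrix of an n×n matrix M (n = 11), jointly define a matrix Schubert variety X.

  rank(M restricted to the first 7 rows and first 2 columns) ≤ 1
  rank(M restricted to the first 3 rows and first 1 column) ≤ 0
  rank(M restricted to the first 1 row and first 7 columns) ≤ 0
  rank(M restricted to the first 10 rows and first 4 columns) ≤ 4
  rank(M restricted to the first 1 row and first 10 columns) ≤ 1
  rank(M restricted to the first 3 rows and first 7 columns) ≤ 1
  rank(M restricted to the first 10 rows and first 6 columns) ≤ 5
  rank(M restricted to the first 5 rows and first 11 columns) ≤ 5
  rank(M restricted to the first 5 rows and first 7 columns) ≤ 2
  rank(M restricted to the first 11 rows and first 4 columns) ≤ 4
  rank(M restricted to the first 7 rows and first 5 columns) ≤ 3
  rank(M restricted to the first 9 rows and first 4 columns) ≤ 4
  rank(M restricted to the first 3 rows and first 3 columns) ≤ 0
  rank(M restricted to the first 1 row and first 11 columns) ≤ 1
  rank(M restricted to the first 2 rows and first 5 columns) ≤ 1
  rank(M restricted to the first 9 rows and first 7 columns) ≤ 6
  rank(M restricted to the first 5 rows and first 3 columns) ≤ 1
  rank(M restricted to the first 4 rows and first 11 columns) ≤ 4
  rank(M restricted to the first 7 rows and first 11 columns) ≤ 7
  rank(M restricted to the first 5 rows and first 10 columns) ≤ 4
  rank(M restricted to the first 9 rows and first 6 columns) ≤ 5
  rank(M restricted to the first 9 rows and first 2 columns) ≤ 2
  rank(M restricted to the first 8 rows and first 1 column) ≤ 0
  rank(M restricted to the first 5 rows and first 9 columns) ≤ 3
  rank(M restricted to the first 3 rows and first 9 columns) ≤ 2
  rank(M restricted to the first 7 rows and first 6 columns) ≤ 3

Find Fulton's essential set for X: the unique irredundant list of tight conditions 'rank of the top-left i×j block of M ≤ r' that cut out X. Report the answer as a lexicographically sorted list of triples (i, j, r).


Computing R[i][j] = min implied NW-rank bound (n=11, 26 conditions):

  row 1: 0 | 0 | 0 | 0 | 0 | 0 | 0 | 1 | 1 | 1 | 1
  row 2: 0 | 0 | 0 | 1 | 1 | 1 | 1 | 2 | 2 | 2 | 2
  row 3: 0 | 0 | 0 | 1 | 1 | 1 | 1 | 2 | 2 | 3 | 3
  row 4: 0 | 1 | 1 | 2 | 2 | 2 | 2 | 3 | 3 | 4 | 4
  row 5: 0 | 1 | 1 | 2 | 2 | 2 | 2 | 3 | 3 | 4 | 5
  row 6: 0 | 1 | 2 | 3 | 3 | 3 | 3 | 4 | 4 | 5 | 6
  row 7: 0 | 1 | 2 | 3 | 3 | 3 | 4 | 5 | 5 | 6 | 7
  row 8: 0 | 1 | 2 | 3 | 4 | 4 | 5 | 6 | 6 | 7 | 8
  row 9: 1 | 2 | 3 | 4 | 5 | 5 | 6 | 7 | 7 | 8 | 9
  row 10: 1 | 2 | 3 | 4 | 5 | 5 | 6 | 7 | 8 | 9 | 10
  row 11: 1 | 2 | 3 | 4 | 5 | 6 | 7 | 8 | 9 | 10 | 11

the unique w with this rank table is (8, 4, 10, 2, 11, 3, 7, 5, 1, 9, 6).

D(w) has 30 cells with 10 SE-corners; essential set:

[(1, 7, 0), (3, 3, 0), (3, 7, 1), (3, 9, 2), (5, 3, 1), (5, 7, 2), (5, 9, 3), (7, 6, 3), (8, 1, 0), (10, 6, 5)]


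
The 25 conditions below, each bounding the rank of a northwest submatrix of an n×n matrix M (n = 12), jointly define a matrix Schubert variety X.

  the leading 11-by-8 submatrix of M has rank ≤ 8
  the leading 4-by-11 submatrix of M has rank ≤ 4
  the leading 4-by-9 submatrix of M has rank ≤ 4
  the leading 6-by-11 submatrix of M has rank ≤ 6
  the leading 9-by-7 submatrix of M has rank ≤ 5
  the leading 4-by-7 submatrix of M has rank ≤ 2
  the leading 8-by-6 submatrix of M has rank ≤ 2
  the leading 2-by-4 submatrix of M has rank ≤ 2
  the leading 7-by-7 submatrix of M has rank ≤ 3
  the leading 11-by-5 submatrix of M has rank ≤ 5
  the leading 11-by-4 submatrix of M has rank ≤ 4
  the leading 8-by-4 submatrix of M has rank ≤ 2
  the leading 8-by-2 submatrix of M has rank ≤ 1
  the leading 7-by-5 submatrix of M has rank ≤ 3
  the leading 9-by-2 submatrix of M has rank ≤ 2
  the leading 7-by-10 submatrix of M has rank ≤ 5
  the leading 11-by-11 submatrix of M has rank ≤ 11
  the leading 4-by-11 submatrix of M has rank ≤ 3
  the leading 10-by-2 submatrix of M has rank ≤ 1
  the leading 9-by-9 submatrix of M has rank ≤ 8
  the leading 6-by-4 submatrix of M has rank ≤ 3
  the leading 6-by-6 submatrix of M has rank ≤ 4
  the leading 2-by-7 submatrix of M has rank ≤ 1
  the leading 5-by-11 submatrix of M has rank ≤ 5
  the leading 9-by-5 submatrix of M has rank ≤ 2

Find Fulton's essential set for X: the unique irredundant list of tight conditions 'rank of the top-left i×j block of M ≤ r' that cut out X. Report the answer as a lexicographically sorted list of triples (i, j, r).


Reconstructing r_w from the 25 given conditions:

  row 1: 1 1 1 1 1 1 1 1 1 1 1 1
  row 2: 1 1 1 1 1 1 1 2 2 2 2 2
  row 3: 1 1 2 2 2 2 2 3 3 3 3 3
  row 4: 1 1 2 2 2 2 2 3 3 3 3 4
  row 5: 1 1 2 2 2 2 3 4 4 4 4 5
  row 6: 1 1 2 2 2 2 3 4 5 5 5 6
  row 7: 1 1 2 2 2 2 3 4 5 5 6 7
  row 8: 1 1 2 2 2 2 3 4 5 6 7 8
  row 9: 1 1 2 2 2 3 4 5 6 7 8 9
  row 10: 1 1 2 3 3 4 5 6 7 8 9 10
  row 11: 1 2 3 4 4 5 6 7 8 9 10 11
  row 12: 1 2 3 4 5 6 7 8 9 10 11 12

the unique w with this rank table is (1, 8, 3, 12, 7, 9, 11, 10, 6, 4, 2, 5).

Rothe diagram D(w) (36 cells), 7 SE-corners (essential conditions):

[(2, 7, 1), (4, 7, 2), (4, 11, 3), (7, 10, 5), (8, 6, 2), (9, 5, 2), (10, 2, 1)]


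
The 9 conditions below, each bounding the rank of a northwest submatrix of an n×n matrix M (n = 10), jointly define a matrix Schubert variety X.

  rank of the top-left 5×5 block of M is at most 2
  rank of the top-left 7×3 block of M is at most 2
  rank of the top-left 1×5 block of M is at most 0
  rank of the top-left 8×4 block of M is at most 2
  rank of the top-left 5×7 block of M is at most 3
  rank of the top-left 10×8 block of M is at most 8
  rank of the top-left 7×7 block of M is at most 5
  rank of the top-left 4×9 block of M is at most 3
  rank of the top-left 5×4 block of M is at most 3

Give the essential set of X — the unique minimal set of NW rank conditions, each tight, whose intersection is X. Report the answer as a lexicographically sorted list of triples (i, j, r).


Computing R[i][j] = min implied NW-rank bound (n=10, 9 conditions):

  i=1: 0  0  0  0  0  1  1  1  1  1
  i=2: 1  1  1  1  1  2  2  2  2  2
  i=3: 1  2  2  2  2  3  3  3  3  3
  i=4: 1  2  2  2  2  3  3  3  3  4
  i=5: 1  2  2  2  2  3  3  4  4  5
  i=6: 1  2  2  2  3  4  4  5  5  6
  i=7: 1  2  2  2  3  4  5  6  6  7
  i=8: 1  2  2  2  3  4  5  6  7  8
  i=9: 1  2  3  3  4  5  6  7  8  9
  i=10: 1  2  3  4  5  6  7  8  9  10

hence w(1..10) = (6, 1, 2, 10, 8, 5, 7, 9, 3, 4).

ℓ(w)=21; the 5 essential cells (i,j,r):

[(1, 5, 0), (4, 9, 3), (5, 5, 2), (5, 7, 3), (8, 4, 2)]


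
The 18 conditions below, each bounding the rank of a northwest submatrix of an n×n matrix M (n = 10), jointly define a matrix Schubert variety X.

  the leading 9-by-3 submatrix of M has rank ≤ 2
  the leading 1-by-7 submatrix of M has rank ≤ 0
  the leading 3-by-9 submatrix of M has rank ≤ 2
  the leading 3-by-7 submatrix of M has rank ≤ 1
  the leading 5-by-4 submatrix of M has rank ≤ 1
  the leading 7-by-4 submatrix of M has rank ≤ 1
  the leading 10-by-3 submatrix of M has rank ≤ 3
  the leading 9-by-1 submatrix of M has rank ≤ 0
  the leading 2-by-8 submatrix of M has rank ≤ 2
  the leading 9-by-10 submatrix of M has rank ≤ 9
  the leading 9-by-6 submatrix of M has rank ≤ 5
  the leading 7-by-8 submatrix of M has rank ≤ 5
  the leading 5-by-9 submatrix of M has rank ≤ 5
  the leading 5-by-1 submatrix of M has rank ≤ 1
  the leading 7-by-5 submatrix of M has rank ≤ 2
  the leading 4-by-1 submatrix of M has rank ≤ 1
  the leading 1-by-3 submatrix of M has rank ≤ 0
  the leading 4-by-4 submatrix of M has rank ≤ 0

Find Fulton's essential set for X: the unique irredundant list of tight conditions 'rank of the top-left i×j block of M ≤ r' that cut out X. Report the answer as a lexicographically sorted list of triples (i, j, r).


Computing R[i][j] = min implied NW-rank bound (n=10, 18 conditions):

  R[1]: 0 | 0 | 0 | 0 | 0 | 0 | 0 | 1 | 1 | 1
  R[2]: 0 | 0 | 0 | 0 | 1 | 1 | 1 | 2 | 2 | 2
  R[3]: 0 | 0 | 0 | 0 | 1 | 1 | 1 | 2 | 2 | 3
  R[4]: 0 | 0 | 0 | 0 | 1 | 2 | 2 | 3 | 3 | 4
  R[5]: 0 | 1 | 1 | 1 | 2 | 3 | 3 | 4 | 4 | 5
  R[6]: 0 | 1 | 1 | 1 | 2 | 3 | 4 | 5 | 5 | 6
  R[7]: 0 | 1 | 1 | 1 | 2 | 3 | 4 | 5 | 6 | 7
  R[8]: 0 | 1 | 2 | 2 | 3 | 4 | 5 | 6 | 7 | 8
  R[9]: 0 | 1 | 2 | 3 | 4 | 5 | 6 | 7 | 8 | 9
  R[10]: 1 | 2 | 3 | 4 | 5 | 6 | 7 | 8 | 9 | 10

second differences of R give the permutation w = (8, 5, 10, 6, 2, 7, 9, 3, 4, 1).

|D(w)|=31, |Ess(w)|=6:

[(1, 7, 0), (3, 7, 1), (3, 9, 2), (4, 4, 0), (7, 4, 1), (9, 1, 0)]


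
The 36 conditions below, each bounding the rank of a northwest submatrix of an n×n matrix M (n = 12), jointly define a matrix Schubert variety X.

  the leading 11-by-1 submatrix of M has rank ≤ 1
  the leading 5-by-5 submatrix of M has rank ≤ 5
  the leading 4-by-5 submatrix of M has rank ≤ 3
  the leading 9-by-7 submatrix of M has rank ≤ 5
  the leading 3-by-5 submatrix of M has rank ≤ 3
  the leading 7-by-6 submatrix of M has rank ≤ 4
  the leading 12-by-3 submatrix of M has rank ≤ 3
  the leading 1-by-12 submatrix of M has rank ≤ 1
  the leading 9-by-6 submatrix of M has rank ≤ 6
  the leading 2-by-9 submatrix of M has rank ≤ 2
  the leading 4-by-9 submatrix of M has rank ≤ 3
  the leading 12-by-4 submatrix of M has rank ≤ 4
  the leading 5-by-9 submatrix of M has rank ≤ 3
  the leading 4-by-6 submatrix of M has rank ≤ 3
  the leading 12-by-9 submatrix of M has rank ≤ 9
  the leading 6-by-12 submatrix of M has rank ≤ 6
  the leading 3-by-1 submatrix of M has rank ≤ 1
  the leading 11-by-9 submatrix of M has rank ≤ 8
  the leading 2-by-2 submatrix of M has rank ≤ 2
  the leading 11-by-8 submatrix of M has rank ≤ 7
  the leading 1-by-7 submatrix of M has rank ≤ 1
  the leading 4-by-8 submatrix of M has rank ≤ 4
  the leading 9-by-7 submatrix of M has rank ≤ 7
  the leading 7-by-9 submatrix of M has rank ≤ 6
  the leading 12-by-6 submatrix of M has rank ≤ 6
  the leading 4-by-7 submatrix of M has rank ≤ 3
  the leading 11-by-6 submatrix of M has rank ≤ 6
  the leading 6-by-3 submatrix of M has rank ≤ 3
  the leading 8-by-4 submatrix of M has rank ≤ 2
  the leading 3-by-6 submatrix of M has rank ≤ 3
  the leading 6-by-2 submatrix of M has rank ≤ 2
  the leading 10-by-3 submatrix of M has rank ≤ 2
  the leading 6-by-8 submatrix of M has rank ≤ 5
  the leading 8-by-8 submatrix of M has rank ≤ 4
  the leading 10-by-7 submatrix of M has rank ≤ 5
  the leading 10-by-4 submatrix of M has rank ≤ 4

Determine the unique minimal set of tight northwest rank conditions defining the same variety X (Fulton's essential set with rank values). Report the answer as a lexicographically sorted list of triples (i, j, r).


Reconstructing r_w from the 36 given conditions:

  R[1]: 1, 1, 1, 1, 1, 1, 1, 1, 1, 1, 1, 1
  R[2]: 1, 2, 2, 2, 2, 2, 2, 2, 2, 2, 2, 2
  R[3]: 1, 2, 2, 2, 3, 3, 3, 3, 3, 3, 3, 3
  R[4]: 1, 2, 2, 2, 3, 3, 3, 3, 3, 4, 4, 4
  R[5]: 1, 2, 2, 2, 3, 3, 3, 3, 3, 4, 5, 5
  R[6]: 1, 2, 2, 2, 3, 4, 4, 4, 4, 5, 6, 6
  R[7]: 1, 2, 2, 2, 3, 4, 4, 4, 5, 6, 7, 7
  R[8]: 1, 2, 2, 2, 3, 4, 4, 4, 5, 6, 7, 8
  R[9]: 1, 2, 2, 3, 4, 5, 5, 5, 6, 7, 8, 9
  R[10]: 1, 2, 2, 3, 4, 5, 5, 6, 7, 8, 9, 10
  R[11]: 1, 2, 3, 4, 5, 6, 6, 7, 8, 9, 10, 11
  R[12]: 1, 2, 3, 4, 5, 6, 7, 8, 9, 10, 11, 12

hence w(1..12) = (1, 2, 5, 10, 11, 6, 9, 12, 4, 8, 3, 7).

|D(w)|=27, |Ess(w)|=5:

[(5, 9, 3), (8, 4, 2), (8, 8, 4), (10, 3, 2), (10, 7, 5)]
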